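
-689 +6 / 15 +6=-3413 / 5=-682.60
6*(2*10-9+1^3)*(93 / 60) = 558 / 5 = 111.60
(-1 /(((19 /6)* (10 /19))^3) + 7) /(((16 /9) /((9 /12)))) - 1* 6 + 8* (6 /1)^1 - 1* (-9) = 26931 /500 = 53.86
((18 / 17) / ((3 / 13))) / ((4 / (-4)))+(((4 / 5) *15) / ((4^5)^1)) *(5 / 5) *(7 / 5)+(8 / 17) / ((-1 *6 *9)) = -2691161 / 587520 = -4.58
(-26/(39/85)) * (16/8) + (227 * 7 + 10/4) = 8869/6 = 1478.17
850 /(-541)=-850 /541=-1.57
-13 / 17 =-0.76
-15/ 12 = -5/ 4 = -1.25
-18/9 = -2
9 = 9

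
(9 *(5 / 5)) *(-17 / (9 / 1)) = -17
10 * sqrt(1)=10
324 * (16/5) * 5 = 5184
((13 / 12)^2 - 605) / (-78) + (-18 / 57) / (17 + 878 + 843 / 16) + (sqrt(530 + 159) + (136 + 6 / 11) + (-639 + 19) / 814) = sqrt(689) + 17184011279171 / 119728503648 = 169.77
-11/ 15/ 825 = -1/ 1125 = -0.00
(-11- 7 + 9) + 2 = -7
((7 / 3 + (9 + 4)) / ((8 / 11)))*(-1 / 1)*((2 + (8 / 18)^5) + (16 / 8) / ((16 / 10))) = -195248449 / 2834352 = -68.89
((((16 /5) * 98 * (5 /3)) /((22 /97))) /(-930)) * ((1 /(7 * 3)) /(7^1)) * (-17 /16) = 1649 /92070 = 0.02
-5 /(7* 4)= -5 /28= -0.18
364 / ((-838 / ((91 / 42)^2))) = -15379 / 7542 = -2.04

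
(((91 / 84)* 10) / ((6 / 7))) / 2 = 455 / 72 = 6.32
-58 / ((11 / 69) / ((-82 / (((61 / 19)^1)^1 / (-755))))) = -4707512580 / 671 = -7015667.03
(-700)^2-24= 489976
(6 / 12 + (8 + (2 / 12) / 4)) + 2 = 253 / 24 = 10.54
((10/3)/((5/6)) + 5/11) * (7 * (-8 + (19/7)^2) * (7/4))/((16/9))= -13671/704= -19.42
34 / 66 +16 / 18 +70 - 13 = 5782 / 99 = 58.40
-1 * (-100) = 100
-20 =-20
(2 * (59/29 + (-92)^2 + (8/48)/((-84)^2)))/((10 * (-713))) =-10394123069/4376907360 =-2.37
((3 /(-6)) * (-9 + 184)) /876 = -175 /1752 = -0.10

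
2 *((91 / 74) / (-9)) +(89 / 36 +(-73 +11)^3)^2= 2723628390388453 / 47952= 56799057190.28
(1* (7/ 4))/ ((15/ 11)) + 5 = 377/ 60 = 6.28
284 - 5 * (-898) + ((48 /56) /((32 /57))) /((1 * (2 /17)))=1072283 /224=4786.98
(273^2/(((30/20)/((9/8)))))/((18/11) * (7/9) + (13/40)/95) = 43801.14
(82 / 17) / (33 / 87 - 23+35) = 2378 / 6103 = 0.39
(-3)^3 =-27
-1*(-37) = 37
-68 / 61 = -1.11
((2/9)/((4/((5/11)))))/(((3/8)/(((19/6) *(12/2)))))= 380/297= 1.28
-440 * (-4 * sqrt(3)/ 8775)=352 * sqrt(3)/ 1755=0.35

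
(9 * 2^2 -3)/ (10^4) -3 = -29967/ 10000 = -3.00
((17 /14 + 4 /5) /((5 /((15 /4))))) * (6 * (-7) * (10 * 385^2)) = -188097525 /2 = -94048762.50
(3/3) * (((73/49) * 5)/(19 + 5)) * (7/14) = 365/2352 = 0.16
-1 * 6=-6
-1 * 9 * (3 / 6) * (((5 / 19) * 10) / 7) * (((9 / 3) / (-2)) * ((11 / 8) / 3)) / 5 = 495 / 2128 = 0.23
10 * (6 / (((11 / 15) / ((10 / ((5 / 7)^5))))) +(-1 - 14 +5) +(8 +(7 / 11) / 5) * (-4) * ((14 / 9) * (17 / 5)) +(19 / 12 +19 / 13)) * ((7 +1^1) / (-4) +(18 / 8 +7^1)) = 541485651 / 28600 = 18933.06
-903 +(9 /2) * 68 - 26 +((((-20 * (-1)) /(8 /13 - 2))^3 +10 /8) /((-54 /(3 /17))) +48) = -504285845 /892296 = -565.16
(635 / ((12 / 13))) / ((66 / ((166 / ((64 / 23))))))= 15758795 / 25344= 621.80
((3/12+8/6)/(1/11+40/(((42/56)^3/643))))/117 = 209/941559164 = 0.00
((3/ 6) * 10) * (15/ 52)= 75/ 52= 1.44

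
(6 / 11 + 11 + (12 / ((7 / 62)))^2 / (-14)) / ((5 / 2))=-6001774 / 18865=-318.14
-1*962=-962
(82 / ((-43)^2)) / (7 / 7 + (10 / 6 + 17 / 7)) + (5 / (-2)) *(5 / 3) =-4935743 / 1187058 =-4.16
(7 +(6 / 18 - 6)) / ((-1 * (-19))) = 4 / 57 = 0.07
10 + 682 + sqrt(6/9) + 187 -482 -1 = sqrt(6)/3 + 396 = 396.82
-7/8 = -0.88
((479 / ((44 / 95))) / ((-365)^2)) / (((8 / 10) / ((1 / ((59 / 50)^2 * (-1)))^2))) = 3555078125 / 710307584459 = 0.01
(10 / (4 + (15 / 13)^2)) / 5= 0.38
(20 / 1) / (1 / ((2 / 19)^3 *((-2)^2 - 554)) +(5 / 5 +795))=88000 / 3495541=0.03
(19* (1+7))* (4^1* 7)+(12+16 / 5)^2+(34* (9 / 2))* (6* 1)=135126 / 25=5405.04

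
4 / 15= 0.27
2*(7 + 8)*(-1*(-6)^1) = 180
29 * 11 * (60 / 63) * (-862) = -5499560 / 21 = -261883.81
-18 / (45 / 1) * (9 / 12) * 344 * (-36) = 18576 / 5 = 3715.20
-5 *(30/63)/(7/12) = -200/49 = -4.08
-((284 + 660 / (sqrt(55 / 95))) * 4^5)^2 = -873522528256 - 35735470080 * sqrt(209) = -1390144226178.44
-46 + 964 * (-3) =-2938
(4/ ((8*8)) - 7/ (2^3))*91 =-1183/ 16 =-73.94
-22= -22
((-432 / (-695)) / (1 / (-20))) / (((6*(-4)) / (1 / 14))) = 36 / 973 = 0.04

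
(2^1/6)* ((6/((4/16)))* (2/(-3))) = -16/3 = -5.33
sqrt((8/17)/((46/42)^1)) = 2 *sqrt(16422)/391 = 0.66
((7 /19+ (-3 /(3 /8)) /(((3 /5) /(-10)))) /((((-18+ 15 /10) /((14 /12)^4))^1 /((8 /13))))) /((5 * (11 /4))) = -73192084 /108938115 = -0.67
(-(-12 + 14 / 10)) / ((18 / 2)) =53 / 45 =1.18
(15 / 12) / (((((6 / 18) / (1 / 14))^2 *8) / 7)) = 45 / 896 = 0.05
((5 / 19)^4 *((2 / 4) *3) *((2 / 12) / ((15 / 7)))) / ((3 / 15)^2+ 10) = 21875 / 392526852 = 0.00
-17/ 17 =-1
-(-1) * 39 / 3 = 13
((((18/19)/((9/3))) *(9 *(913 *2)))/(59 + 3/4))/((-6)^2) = 10956/4541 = 2.41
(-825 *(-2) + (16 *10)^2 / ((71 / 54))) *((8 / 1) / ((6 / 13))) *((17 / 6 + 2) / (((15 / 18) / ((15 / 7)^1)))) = 2261321400 / 497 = 4549942.45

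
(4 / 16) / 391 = 1 / 1564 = 0.00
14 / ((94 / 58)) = 406 / 47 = 8.64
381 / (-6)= -127 / 2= -63.50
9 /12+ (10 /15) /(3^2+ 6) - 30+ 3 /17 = -88829 /3060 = -29.03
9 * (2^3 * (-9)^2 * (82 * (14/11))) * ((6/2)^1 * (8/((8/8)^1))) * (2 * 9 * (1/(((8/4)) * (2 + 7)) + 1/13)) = 4981181184/143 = 34833434.85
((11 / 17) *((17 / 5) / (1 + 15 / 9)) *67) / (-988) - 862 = -34068451 / 39520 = -862.06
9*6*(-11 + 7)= -216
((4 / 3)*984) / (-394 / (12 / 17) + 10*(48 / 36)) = -7872 / 3269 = -2.41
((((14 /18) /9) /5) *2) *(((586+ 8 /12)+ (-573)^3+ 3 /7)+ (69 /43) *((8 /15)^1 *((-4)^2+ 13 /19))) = -32277792763984 /4963275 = -6503325.48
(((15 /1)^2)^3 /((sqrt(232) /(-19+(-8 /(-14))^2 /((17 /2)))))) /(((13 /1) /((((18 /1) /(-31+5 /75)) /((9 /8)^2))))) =46132031250 * sqrt(58) /700553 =501505.36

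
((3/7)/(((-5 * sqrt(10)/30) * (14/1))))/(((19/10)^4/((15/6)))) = -22500 * sqrt(10)/6385729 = -0.01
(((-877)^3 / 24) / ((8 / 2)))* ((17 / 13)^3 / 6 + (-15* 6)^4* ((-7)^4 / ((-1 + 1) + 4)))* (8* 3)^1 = -350172707328099434306429 / 52728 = -6641114916706482975.01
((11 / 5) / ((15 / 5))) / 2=11 / 30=0.37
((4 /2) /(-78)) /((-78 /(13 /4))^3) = 1 /539136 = 0.00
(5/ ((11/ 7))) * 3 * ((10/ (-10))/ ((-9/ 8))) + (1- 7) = 82/ 33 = 2.48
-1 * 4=-4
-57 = -57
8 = 8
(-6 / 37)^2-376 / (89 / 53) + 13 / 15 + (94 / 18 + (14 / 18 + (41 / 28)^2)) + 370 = 222273723167 / 1432850160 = 155.13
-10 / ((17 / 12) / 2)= -240 / 17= -14.12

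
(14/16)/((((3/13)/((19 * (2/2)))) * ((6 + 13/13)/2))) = 247/12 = 20.58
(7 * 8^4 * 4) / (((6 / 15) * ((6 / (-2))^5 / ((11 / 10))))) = -315392 / 243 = -1297.91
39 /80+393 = 31479 /80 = 393.49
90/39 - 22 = -256/13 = -19.69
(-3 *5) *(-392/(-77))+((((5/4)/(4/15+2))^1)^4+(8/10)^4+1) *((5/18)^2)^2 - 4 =-31743118248814613/395037513547776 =-80.35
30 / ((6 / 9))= 45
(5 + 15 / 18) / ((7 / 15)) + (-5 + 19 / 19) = 17 / 2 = 8.50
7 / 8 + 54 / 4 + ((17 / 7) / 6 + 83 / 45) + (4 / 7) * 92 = 69.20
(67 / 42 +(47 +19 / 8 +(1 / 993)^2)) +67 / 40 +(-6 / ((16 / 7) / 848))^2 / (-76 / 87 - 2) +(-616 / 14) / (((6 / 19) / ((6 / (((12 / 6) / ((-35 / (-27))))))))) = -17858318030440021 / 10353514500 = -1724855.65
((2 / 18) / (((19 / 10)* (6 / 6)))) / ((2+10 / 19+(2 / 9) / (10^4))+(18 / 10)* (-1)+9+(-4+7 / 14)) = 50000 / 5323519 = 0.01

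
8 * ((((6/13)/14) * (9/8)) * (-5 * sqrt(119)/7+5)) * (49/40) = 189/104-27 * sqrt(119)/104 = -1.01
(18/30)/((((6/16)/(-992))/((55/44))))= -1984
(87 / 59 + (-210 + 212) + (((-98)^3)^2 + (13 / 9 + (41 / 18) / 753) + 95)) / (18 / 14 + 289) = 4958770251844604755 / 1624961952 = 3051622375.37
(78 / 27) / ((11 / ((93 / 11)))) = 806 / 363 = 2.22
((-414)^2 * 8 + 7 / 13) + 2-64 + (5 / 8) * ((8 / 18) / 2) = 641677925 / 468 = 1371106.68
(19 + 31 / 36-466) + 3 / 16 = -64217 / 144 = -445.95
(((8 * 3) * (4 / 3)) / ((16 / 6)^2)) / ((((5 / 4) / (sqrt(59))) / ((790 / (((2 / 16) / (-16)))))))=-364032 * sqrt(59)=-2796182.85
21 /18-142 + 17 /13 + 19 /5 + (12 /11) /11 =-6400213 /47190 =-135.63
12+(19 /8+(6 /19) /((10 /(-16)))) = 10541 /760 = 13.87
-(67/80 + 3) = -307/80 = -3.84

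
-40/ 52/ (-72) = 5/ 468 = 0.01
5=5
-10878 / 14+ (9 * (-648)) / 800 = -78429 / 100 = -784.29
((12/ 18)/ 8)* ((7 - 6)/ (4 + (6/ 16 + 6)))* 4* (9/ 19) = 24/ 1577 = 0.02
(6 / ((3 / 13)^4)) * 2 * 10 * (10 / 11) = 11424400 / 297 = 38465.99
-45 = -45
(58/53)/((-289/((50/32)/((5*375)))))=-29/9190200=-0.00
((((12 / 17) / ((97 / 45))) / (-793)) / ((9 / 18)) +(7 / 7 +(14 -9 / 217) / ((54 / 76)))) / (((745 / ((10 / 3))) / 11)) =3479721754454 / 3424718376261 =1.02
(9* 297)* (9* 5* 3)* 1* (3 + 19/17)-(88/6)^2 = 227305738/153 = 1485658.42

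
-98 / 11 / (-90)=49 / 495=0.10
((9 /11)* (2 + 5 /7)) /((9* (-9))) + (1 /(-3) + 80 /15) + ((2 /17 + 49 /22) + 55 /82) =3858485 /483021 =7.99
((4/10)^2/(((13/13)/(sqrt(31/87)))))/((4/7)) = 7*sqrt(2697)/2175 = 0.17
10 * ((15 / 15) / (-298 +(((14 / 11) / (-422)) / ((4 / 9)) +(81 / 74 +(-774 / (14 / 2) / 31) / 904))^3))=-46689059958905265097306791065 / 1385389170221998335732641390441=-0.03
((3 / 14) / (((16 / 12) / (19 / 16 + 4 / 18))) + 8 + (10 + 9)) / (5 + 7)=3485 / 1536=2.27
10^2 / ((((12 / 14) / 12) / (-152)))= -212800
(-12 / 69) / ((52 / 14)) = -14 / 299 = -0.05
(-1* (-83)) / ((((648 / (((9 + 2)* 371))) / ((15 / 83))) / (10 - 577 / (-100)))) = 6435737 / 4320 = 1489.75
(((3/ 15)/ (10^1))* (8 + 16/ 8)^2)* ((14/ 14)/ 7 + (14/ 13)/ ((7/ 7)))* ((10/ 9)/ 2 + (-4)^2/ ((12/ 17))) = 15466/ 273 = 56.65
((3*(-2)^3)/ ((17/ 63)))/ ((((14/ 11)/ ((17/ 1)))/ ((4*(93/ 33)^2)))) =-37741.09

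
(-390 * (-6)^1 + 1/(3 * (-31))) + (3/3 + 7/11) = 2395483/1023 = 2341.63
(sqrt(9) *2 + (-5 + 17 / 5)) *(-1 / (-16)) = 11 / 40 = 0.28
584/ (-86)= -292/ 43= -6.79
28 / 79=0.35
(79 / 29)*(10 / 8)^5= 8.31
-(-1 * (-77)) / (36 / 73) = -5621 / 36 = -156.14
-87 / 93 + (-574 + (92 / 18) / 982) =-78759124 / 136989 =-574.93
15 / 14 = 1.07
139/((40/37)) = 5143/40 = 128.58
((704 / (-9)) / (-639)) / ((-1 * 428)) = -176 / 615357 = -0.00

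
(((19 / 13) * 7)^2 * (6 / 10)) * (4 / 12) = 17689 / 845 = 20.93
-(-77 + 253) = -176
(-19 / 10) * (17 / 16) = -323 / 160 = -2.02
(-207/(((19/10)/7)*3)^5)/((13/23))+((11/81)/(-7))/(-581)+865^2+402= 7927608076214274380/10604020248549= 747604.01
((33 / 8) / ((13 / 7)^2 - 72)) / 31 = -1617 / 833032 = -0.00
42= 42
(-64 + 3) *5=-305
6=6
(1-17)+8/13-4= -252/13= -19.38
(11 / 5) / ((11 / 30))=6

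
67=67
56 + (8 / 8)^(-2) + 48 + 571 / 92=10231 / 92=111.21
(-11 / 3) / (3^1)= -1.22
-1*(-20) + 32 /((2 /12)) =212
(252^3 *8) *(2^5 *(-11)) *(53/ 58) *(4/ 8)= -597104234496/ 29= -20589801189.52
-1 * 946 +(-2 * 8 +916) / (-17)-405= -23867 / 17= -1403.94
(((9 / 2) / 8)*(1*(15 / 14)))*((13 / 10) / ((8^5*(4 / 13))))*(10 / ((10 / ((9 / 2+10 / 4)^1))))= 4563 / 8388608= 0.00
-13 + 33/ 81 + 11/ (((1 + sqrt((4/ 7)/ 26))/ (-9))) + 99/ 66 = -539797/ 4806 + 99 *sqrt(182)/ 89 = -97.31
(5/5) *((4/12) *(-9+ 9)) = 0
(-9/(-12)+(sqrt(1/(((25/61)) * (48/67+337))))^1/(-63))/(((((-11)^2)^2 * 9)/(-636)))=-53/14641+212 * sqrt(764269)/28460127465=-0.00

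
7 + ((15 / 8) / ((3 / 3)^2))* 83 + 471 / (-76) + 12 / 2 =24689 / 152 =162.43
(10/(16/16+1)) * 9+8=53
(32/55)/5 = 32/275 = 0.12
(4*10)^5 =102400000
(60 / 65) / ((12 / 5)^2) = 25 / 156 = 0.16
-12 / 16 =-0.75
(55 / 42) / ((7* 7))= 55 / 2058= 0.03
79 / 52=1.52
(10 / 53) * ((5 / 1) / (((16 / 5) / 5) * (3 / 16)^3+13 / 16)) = 320000 / 277031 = 1.16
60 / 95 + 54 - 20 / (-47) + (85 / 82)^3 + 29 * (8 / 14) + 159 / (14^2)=1774569193679 / 24126209576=73.55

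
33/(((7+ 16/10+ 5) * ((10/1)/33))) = 1089/136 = 8.01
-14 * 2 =-28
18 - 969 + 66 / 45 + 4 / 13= -185099 / 195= -949.23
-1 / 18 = -0.06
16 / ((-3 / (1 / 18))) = -8 / 27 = -0.30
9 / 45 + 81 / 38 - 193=-36227 / 190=-190.67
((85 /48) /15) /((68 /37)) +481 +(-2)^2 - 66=241381 /576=419.06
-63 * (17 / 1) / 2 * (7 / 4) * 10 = -37485 / 4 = -9371.25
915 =915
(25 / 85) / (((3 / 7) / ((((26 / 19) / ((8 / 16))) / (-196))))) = -65 / 6783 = -0.01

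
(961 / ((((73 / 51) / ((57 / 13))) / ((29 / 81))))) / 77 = 9001687 / 657657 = 13.69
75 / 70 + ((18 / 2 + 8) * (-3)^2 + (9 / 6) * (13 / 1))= 1215 / 7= 173.57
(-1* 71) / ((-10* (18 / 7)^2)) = 3479 / 3240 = 1.07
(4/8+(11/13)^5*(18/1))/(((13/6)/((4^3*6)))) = 7106836608/4826809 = 1472.37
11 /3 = 3.67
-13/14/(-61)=13/854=0.02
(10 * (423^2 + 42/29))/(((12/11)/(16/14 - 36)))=-11606025310/203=-57172538.47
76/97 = 0.78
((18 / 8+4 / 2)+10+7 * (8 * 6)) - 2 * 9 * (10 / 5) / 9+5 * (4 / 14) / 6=29105 / 84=346.49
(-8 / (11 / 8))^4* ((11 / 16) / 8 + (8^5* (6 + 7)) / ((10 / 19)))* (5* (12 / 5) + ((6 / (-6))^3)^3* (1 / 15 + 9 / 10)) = 3745532570697728 / 366025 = 10232996573.18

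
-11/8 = -1.38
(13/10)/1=13/10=1.30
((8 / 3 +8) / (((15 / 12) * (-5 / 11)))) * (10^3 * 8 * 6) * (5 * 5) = -22528000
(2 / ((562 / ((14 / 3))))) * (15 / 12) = 35 / 1686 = 0.02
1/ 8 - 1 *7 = -55/ 8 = -6.88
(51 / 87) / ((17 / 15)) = 15 / 29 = 0.52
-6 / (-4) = 3 / 2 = 1.50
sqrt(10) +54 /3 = sqrt(10) +18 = 21.16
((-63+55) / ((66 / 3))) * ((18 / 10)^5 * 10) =-472392 / 6875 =-68.71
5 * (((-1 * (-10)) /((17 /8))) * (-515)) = -206000 /17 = -12117.65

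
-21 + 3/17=-354/17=-20.82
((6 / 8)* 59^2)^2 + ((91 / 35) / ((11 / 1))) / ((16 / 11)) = 6816015.72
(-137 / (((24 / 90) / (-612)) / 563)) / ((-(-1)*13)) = 177015645 / 13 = 13616588.08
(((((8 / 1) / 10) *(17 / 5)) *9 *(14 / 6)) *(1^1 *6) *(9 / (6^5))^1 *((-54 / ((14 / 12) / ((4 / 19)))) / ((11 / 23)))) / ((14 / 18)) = -380052 / 36575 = -10.39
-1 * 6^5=-7776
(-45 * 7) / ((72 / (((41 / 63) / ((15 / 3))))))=-41 / 72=-0.57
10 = 10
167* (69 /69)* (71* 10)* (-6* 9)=-6402780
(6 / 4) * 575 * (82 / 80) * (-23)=-325335 / 16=-20333.44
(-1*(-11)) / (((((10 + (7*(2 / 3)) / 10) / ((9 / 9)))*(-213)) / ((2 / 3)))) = -110 / 33441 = -0.00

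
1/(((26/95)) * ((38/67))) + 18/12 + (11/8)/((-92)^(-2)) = 605589/52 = 11645.94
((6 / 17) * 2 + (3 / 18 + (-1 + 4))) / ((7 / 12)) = 790 / 119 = 6.64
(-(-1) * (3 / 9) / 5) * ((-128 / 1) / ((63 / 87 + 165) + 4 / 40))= -7424 / 144267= -0.05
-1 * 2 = -2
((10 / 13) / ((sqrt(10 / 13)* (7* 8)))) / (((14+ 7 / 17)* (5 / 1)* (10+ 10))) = 17* sqrt(130) / 17836000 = 0.00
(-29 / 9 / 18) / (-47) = 29 / 7614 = 0.00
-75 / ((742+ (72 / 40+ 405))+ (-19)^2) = -375 / 7549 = -0.05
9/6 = 3/2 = 1.50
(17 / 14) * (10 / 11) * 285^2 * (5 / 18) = 24906.66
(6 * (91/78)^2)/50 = 49/300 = 0.16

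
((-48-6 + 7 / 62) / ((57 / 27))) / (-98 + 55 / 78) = 1172691 / 4469921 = 0.26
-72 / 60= -6 / 5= -1.20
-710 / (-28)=355 / 14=25.36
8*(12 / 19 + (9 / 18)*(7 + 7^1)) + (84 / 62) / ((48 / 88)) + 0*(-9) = 37423 / 589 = 63.54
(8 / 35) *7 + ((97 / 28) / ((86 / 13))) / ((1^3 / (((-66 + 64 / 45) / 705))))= 59282807 / 38196900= 1.55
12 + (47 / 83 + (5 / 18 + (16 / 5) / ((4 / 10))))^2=90.22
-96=-96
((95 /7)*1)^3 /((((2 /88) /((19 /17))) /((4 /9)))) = 2867062000 /52479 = 54632.56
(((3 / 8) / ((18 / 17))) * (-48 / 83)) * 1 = -17 / 83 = -0.20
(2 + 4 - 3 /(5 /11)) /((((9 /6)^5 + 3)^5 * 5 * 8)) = -4194304 /37309312380825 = -0.00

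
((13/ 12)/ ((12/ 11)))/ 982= 143/ 141408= 0.00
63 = 63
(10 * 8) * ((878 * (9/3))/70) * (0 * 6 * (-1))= 0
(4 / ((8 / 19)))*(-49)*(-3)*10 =13965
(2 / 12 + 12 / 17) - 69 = -6949 / 102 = -68.13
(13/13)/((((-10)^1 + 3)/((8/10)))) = -4/35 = -0.11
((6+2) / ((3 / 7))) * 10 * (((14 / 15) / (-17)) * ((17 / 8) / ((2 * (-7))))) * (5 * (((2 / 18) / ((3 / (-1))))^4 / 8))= 35 / 19131876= 0.00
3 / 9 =1 / 3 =0.33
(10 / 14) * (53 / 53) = 5 / 7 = 0.71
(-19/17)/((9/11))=-209/153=-1.37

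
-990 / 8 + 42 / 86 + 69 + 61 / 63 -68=-1314335 / 10836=-121.29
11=11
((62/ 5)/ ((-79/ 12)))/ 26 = -372/ 5135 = -0.07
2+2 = 4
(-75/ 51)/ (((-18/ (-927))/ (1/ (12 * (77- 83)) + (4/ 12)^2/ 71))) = 18025/ 19312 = 0.93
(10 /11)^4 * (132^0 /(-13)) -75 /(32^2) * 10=-76494875 /97450496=-0.78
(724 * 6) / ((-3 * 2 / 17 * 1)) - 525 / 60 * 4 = -12343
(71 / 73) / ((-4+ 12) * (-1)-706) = -71 / 52122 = -0.00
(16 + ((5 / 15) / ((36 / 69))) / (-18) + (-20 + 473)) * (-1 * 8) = -303889 / 81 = -3751.72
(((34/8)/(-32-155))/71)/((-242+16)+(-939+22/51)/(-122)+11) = 3111/2014766006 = 0.00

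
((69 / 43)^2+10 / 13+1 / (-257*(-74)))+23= 12042868249 / 457135666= 26.34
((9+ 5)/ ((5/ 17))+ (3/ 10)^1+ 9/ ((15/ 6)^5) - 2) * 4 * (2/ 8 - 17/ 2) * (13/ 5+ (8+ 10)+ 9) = -701955342/ 15625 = -44925.14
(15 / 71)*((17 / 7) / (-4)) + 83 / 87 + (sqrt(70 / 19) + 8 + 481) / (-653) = 0.07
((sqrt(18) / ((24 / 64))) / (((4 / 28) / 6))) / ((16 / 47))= 987*sqrt(2)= 1395.83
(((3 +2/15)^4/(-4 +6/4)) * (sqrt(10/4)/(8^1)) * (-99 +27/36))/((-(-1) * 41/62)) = 19816384541 * sqrt(10)/55350000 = 1132.16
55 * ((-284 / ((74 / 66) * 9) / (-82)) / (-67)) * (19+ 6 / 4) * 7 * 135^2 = -1826661375 / 2479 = -736854.12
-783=-783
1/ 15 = 0.07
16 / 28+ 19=137 / 7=19.57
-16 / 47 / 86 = -8 / 2021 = -0.00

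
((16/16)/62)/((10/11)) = 0.02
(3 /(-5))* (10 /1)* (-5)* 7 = 210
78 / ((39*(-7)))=-2 / 7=-0.29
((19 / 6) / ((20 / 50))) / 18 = 95 / 216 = 0.44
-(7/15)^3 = -343/3375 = -0.10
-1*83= -83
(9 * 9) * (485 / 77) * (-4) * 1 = -157140 / 77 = -2040.78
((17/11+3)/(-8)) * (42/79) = -525/1738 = -0.30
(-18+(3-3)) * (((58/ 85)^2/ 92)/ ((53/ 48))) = -726624/ 8807275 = -0.08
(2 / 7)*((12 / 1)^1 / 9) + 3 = 71 / 21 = 3.38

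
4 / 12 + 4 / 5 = 17 / 15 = 1.13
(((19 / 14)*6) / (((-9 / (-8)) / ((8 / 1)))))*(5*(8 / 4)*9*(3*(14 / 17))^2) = 9192960 / 289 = 31809.55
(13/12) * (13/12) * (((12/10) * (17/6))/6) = 2873/4320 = 0.67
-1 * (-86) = 86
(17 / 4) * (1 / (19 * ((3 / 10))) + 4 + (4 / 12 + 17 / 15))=2278 / 95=23.98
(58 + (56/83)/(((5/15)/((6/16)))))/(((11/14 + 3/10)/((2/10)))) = 34139/3154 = 10.82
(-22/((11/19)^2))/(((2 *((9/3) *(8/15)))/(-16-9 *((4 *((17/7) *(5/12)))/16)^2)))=375311845/1103872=340.00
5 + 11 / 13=76 / 13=5.85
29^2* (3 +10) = 10933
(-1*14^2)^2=38416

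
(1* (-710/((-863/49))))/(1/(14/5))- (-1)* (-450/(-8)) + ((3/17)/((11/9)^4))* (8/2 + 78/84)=1019526679819/6014347108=169.52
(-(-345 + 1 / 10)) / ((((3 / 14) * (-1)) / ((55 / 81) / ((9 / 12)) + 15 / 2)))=-19724831 / 1458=-13528.69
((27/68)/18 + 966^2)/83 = 126909219/11288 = 11242.84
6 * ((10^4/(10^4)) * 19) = 114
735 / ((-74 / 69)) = -50715 / 74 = -685.34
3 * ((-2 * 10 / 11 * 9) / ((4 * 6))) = -45 / 22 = -2.05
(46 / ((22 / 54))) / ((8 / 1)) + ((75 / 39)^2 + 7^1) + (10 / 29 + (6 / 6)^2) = 26.16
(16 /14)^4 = 4096 /2401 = 1.71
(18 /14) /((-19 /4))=-36 /133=-0.27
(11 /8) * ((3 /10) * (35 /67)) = 231 /1072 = 0.22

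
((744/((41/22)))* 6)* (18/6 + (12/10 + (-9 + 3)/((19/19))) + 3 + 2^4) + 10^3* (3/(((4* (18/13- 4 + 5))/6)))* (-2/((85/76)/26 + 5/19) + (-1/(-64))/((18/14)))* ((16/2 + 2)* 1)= -503454768521/6151640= -81840.74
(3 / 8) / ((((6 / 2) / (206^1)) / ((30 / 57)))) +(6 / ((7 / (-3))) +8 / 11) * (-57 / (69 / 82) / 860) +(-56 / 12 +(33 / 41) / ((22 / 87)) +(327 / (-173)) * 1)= 1589310742499 / 153943670265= 10.32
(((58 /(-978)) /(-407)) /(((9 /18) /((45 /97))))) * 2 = 1740 /6435077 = 0.00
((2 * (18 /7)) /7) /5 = 36 /245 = 0.15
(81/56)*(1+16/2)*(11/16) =8019/896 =8.95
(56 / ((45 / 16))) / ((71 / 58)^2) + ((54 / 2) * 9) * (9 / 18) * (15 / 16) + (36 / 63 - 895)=-38985731009 / 50813280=-767.24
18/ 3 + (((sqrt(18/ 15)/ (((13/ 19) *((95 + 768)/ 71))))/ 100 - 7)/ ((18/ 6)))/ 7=1349 *sqrt(30)/ 117799500 + 17/ 3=5.67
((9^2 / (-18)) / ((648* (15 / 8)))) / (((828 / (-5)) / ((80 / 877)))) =10 / 4901553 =0.00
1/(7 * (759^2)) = 1/4032567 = 0.00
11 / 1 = 11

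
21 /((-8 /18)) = -189 /4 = -47.25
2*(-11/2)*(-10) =110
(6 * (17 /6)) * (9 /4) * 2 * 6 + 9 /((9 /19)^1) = 478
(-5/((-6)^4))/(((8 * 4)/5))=-25/41472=-0.00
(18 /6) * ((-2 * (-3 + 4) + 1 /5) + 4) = 33 /5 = 6.60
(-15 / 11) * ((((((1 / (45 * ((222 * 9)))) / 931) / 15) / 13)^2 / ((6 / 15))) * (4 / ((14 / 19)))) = -1 / 14396616661268942100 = -0.00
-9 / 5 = -1.80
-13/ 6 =-2.17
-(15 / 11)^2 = -225 / 121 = -1.86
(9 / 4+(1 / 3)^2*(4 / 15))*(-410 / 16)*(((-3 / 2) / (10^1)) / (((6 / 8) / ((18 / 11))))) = 50471 / 2640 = 19.12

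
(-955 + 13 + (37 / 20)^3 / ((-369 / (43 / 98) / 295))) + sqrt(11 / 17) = -54631873061 / 57859200 + sqrt(187) / 17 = -943.42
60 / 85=12 / 17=0.71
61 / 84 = 0.73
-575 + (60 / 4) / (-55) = -6328 / 11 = -575.27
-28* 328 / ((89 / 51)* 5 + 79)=-234192 / 2237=-104.69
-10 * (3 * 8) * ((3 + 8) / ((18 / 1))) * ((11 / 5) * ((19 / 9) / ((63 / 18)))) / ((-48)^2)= -2299 / 27216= -0.08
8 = 8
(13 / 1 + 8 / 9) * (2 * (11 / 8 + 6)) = 7375 / 36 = 204.86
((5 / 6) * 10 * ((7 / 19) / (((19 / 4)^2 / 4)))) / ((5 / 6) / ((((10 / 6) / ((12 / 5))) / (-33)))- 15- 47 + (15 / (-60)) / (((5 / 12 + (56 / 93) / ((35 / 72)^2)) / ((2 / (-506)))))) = -2734608184000 / 510447907009149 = -0.01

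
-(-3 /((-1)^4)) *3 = 9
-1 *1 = -1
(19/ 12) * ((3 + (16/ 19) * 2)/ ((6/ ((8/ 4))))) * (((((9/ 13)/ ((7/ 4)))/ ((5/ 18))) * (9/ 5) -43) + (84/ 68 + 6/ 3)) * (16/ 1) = -512197136/ 348075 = -1471.51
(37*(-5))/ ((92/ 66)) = -6105/ 46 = -132.72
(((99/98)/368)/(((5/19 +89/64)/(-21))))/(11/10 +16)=-660/323771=-0.00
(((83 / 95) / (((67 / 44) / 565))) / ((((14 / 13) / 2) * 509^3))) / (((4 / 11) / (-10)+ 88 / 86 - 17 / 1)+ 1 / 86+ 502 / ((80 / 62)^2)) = 2030035779200 / 126956720540482600817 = 0.00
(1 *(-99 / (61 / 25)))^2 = 6125625 / 3721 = 1646.23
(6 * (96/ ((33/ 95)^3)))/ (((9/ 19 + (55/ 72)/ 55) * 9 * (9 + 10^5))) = 8340544000/ 266357069979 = 0.03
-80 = -80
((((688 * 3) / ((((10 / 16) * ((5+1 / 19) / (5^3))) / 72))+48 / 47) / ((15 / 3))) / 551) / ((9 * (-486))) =-46078808 / 94394565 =-0.49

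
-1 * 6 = -6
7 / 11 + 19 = 216 / 11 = 19.64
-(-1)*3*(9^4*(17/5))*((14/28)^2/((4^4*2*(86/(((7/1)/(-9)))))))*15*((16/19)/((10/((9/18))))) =-780759/4183040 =-0.19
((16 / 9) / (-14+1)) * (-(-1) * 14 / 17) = -224 / 1989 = -0.11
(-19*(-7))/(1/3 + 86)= 57/37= 1.54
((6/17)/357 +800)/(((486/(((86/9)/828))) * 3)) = 34795643/5494981842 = 0.01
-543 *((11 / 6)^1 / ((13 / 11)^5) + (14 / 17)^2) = -171700527157 / 214607354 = -800.07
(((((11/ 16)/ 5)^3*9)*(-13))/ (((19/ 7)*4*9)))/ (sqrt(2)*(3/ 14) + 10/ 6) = -17804787/ 9218252800 + 22891869*sqrt(2)/ 92182528000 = -0.00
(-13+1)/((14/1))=-6/7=-0.86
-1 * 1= -1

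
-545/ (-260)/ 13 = 109/ 676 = 0.16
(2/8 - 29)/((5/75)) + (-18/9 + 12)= -1685/4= -421.25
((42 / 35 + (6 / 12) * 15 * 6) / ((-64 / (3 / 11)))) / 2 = -0.10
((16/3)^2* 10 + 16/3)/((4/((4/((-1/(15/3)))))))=-13040/9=-1448.89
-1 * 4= -4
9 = 9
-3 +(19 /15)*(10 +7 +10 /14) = 2041 /105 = 19.44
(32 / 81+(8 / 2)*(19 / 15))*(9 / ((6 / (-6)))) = -49.16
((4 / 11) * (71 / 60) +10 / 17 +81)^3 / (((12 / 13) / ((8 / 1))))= 316597893367556528 / 66209430375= 4781764.34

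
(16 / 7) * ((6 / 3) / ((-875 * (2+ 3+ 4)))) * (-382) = 12224 / 55125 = 0.22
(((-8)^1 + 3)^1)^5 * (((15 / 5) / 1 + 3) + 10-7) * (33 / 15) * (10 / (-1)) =618750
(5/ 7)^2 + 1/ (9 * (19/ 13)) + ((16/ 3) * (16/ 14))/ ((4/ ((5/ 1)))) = 68752/ 8379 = 8.21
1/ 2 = 0.50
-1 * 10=-10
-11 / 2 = -5.50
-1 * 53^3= -148877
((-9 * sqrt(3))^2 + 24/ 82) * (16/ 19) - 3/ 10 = 83877/ 410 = 204.58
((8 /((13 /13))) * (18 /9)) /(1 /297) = 4752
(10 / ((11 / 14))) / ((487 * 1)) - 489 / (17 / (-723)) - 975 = 1805161384 / 91069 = 19821.91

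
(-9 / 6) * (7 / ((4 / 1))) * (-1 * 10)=105 / 4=26.25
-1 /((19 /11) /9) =-5.21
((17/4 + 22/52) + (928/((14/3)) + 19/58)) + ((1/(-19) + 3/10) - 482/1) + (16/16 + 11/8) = -552593583/2005640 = -275.52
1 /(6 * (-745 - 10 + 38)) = -1 /4302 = -0.00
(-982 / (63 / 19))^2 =348120964 / 3969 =87709.99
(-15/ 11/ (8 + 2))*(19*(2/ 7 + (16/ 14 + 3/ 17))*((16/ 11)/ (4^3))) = -0.09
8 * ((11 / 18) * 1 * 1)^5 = 161051 / 236196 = 0.68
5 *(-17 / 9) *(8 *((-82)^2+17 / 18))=-41156660 / 81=-508106.91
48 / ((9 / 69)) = 368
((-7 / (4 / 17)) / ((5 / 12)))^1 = -357 / 5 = -71.40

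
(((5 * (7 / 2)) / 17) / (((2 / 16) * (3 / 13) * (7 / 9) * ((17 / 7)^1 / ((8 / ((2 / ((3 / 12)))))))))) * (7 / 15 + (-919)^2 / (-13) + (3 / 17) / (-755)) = -910548459100 / 741863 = -1227380.88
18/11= 1.64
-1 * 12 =-12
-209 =-209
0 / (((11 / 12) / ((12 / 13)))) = 0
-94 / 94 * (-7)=7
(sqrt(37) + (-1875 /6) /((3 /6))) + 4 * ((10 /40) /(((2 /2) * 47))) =-29374 /47 + sqrt(37) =-618.90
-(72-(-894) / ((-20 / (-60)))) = -2754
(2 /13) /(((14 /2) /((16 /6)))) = 16 /273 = 0.06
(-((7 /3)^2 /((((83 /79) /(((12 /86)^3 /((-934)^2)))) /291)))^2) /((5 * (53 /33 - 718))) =1507470288810948 /244833188120033727347440752605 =0.00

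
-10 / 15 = -2 / 3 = -0.67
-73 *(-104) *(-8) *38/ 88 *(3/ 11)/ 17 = -865488/ 2057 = -420.75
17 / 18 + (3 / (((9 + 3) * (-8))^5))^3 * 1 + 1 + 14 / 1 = 320120969177121192896618299391 / 20077273328181816976094527488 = 15.94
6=6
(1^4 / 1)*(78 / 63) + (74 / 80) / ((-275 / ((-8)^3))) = 85478 / 28875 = 2.96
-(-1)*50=50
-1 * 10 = -10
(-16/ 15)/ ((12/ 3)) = -4/ 15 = -0.27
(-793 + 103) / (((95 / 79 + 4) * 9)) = -18170 / 1233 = -14.74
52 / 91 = 4 / 7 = 0.57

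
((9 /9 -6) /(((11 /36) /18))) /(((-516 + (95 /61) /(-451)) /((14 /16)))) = 7090335 /14195771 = 0.50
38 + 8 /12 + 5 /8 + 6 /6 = 967 /24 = 40.29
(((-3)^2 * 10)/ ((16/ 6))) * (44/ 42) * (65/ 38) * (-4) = -32175/ 133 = -241.92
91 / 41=2.22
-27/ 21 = -9/ 7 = -1.29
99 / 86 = 1.15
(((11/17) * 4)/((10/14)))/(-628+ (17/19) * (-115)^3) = -5852/2198678595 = -0.00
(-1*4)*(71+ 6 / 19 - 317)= 18672 / 19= 982.74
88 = 88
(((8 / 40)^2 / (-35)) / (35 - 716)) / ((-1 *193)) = -1 / 115003875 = -0.00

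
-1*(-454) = 454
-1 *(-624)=624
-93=-93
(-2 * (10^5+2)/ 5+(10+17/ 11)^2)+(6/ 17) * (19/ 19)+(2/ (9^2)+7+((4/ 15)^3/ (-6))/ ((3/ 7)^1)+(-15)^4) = 672603740507/ 62481375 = 10764.87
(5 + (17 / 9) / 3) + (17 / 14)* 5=4423 / 378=11.70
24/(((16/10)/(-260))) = -3900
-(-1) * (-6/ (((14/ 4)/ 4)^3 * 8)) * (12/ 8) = -576/ 343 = -1.68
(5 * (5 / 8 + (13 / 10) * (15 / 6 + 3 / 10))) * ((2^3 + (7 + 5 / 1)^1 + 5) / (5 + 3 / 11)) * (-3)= -140745 / 464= -303.33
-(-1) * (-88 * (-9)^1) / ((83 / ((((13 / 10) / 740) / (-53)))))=-1287 / 4069075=-0.00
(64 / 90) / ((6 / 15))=16 / 9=1.78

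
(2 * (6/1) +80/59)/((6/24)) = 3152/59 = 53.42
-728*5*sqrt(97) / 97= -3640*sqrt(97) / 97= -369.59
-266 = -266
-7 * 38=-266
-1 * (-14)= 14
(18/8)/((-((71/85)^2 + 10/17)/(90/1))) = -975375/6194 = -157.47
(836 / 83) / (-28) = -209 / 581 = -0.36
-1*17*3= -51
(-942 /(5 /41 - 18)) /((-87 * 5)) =-12874 /106285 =-0.12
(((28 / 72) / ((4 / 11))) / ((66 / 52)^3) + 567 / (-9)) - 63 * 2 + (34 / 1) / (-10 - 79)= -494218834 / 2616867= -188.86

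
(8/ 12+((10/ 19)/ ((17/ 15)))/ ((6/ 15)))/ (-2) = -1771/ 1938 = -0.91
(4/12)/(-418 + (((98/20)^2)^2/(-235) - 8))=-2350000/3020594403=-0.00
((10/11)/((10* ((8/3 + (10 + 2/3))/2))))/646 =3/142120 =0.00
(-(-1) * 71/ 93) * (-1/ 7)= -71/ 651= -0.11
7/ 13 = 0.54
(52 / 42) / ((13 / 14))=4 / 3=1.33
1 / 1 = 1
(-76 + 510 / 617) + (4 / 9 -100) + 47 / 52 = -50193049 / 288756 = -173.83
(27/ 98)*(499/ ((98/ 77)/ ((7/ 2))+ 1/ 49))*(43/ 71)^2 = 30447483/ 231886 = 131.30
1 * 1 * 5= 5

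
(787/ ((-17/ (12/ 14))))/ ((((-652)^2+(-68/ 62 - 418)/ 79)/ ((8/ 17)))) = -5782089/ 131629871387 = -0.00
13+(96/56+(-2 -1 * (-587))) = 4198/7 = 599.71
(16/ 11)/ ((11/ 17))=272/ 121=2.25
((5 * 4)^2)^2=160000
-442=-442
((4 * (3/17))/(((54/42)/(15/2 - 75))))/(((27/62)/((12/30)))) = -1736/51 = -34.04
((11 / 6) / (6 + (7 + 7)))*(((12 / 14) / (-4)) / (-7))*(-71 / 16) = -781 / 62720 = -0.01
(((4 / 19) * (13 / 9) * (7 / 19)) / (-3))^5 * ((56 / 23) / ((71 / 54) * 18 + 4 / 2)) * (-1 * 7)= 357844993286144 / 7419149061546072365757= 0.00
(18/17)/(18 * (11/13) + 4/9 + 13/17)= 2106/32699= 0.06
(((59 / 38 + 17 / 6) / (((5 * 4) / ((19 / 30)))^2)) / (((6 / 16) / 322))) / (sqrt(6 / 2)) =2.18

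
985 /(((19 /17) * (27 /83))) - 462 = 1152829 /513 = 2247.23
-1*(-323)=323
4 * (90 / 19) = 360 / 19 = 18.95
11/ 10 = 1.10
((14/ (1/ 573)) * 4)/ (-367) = -32088/ 367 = -87.43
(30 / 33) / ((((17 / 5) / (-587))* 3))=-29350 / 561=-52.32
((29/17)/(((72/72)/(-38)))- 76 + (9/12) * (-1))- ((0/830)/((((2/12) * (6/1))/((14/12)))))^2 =-9627/68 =-141.57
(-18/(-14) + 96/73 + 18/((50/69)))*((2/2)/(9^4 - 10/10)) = 87639/20951000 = 0.00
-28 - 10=-38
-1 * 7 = -7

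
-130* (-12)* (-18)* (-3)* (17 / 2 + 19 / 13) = 839160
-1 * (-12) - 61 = -49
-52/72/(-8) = 13/144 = 0.09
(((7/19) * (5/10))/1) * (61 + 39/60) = 11.36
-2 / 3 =-0.67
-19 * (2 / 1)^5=-608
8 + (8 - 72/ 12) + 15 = 25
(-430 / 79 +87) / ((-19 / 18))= -115974 / 1501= -77.26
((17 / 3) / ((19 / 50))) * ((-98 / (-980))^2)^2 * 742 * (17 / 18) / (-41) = -107219 / 4206600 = -0.03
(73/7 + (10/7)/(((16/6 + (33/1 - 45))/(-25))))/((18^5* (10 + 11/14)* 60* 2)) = 1397/239672805120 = 0.00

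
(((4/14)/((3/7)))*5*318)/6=530/3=176.67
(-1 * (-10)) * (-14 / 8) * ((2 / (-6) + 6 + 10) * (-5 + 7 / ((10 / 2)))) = 987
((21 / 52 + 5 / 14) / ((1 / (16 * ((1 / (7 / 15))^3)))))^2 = 13983860250000 / 974251369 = 14353.44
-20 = -20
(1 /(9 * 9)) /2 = 1 /162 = 0.01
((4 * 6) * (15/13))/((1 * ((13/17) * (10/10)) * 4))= 1530/169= 9.05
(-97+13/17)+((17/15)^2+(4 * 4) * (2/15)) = -355027/3825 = -92.82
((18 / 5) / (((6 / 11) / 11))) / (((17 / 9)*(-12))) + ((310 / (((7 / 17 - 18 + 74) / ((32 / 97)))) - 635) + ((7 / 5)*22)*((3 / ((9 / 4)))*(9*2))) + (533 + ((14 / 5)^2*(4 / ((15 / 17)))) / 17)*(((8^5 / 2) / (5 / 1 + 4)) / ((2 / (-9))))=-10397708917890017 / 2372086500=-4383359.93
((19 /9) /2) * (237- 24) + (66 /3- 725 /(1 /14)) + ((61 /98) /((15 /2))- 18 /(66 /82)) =-53498161 /5390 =-9925.45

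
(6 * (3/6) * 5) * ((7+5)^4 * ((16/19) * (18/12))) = 7464960/19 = 392892.63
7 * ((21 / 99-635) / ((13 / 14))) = -2052904 / 429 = -4785.32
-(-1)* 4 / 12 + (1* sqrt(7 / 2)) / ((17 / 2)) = sqrt(14) / 17 + 1 / 3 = 0.55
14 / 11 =1.27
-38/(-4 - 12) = 19/8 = 2.38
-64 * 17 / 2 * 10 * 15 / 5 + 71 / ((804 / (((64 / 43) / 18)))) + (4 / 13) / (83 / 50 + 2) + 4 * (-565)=-1146103354556 / 61685091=-18579.91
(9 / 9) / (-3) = -1 / 3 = -0.33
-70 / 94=-35 / 47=-0.74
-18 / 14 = -9 / 7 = -1.29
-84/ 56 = -3/ 2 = -1.50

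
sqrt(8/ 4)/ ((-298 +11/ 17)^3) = -4913 * sqrt(2)/ 129170541375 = -0.00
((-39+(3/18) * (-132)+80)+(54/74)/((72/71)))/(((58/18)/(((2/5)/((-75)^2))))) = 0.00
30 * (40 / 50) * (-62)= -1488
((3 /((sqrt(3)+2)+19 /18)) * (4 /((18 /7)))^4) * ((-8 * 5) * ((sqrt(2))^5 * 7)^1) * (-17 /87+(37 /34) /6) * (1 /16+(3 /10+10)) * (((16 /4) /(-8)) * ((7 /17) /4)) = -890458221730 * sqrt(2) /12543314697+32380298972 * sqrt(6) /1393701633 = -43.49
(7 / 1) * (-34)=-238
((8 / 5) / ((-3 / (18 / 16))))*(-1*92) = 276 / 5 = 55.20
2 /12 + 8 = 49 /6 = 8.17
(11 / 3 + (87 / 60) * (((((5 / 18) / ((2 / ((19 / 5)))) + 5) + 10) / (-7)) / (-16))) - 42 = -3074989 / 80640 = -38.13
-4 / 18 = -2 / 9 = -0.22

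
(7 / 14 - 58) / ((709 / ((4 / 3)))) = -230 / 2127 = -0.11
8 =8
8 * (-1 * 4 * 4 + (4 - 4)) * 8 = -1024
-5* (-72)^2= -25920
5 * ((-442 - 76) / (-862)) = 1295 / 431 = 3.00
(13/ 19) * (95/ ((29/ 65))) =4225/ 29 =145.69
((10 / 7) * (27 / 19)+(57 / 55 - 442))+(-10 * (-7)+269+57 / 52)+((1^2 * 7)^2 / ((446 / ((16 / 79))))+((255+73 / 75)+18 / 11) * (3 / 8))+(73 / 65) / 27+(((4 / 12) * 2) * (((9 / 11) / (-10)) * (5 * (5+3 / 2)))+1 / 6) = -3415966833371 / 904655852100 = -3.78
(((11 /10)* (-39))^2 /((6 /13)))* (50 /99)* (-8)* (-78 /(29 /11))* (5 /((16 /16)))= 69117620 /29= 2383366.21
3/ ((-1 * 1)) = -3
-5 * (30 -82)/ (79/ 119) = 30940/ 79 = 391.65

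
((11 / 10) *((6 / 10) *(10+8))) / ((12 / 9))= 891 / 100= 8.91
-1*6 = -6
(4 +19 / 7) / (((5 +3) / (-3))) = -141 / 56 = -2.52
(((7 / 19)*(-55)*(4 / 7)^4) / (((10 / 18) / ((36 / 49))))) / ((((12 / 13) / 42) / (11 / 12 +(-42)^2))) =-10466831232 / 45619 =-229440.17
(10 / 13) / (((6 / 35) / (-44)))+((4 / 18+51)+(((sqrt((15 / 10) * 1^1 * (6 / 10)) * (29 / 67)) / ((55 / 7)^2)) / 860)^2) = -5197220241841641239227 / 35545377231292500000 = -146.21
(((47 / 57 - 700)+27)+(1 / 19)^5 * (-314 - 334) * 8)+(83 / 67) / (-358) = -119765936971807 / 178175131842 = -672.18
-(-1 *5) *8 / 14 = 20 / 7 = 2.86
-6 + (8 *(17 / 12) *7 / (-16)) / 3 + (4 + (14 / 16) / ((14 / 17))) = -373 / 144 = -2.59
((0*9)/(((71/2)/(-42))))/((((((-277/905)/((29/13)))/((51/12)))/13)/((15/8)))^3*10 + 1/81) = 0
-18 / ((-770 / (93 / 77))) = 837 / 29645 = 0.03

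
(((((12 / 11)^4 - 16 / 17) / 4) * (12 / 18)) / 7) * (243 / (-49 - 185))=-266076 / 22649627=-0.01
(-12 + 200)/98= 94/49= 1.92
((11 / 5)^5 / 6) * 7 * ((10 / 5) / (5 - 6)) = -1127357 / 9375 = -120.25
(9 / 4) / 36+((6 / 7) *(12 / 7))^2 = 85345 / 38416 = 2.22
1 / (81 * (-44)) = -1 / 3564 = -0.00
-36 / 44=-9 / 11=-0.82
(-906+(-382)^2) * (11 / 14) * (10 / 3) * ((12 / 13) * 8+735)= 25658759830 / 91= 281964393.74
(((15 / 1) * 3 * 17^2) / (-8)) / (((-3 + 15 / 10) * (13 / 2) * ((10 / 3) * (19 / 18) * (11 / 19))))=23409 / 286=81.85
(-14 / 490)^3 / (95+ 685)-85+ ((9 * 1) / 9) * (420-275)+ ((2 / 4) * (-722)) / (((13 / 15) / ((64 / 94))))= -351454950047 / 1571797500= -223.60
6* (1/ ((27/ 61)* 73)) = 122/ 657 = 0.19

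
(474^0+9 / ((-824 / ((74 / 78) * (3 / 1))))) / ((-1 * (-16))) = 10379 / 171392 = 0.06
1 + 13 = 14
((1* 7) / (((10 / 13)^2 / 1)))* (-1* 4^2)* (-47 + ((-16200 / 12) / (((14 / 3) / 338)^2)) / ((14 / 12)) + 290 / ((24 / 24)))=1148931559.57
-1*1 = -1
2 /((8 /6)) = 3 /2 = 1.50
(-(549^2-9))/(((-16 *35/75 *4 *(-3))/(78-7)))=-955305/4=-238826.25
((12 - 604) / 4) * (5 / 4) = -185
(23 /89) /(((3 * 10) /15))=23 /178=0.13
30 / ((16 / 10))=75 / 4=18.75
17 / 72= 0.24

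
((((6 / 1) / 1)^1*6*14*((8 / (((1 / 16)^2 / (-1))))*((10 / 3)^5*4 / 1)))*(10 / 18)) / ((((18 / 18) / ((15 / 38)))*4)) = -93151397.01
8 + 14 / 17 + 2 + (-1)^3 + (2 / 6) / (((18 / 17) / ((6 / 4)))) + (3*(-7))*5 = -57959 / 612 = -94.70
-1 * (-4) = 4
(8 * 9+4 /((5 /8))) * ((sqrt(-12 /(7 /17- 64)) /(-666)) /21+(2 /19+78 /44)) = 147.23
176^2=30976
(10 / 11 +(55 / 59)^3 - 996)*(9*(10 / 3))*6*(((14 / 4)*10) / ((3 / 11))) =-4717121658900 / 205379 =-22967886.97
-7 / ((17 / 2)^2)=-28 / 289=-0.10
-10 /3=-3.33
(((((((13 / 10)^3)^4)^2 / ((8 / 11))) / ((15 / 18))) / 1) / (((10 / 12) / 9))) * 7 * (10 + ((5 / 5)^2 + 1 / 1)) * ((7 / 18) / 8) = 7899379611258214072365027288633 / 200000000000000000000000000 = 39496.90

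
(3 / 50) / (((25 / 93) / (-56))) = -7812 / 625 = -12.50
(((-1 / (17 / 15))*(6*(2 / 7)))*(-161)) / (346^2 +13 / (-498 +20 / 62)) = 12774384 / 6279725353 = 0.00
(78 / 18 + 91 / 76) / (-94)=-1261 / 21432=-0.06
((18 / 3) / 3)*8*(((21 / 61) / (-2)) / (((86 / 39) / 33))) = -108108 / 2623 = -41.22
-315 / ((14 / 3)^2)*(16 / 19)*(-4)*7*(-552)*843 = -3015377280 / 19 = -158704067.37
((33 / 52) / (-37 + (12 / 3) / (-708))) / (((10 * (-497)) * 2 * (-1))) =-5841 / 3385564000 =-0.00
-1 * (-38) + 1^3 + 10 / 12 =39.83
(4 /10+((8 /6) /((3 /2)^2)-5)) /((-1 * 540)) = 541 /72900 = 0.01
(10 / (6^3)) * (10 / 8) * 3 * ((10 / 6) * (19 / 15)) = 475 / 1296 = 0.37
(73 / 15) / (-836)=-0.01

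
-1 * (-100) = 100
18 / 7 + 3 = 39 / 7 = 5.57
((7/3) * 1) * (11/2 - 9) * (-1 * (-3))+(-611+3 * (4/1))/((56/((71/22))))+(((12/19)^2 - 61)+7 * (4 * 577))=7132211455/444752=16036.38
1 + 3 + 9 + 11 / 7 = 102 / 7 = 14.57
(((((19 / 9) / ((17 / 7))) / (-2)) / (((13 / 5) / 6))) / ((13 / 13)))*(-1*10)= 6650 / 663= 10.03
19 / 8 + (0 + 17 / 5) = 231 / 40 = 5.78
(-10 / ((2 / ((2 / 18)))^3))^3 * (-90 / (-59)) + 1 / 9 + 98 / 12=672753287039 / 81272209248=8.28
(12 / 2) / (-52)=-3 / 26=-0.12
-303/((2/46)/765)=-5331285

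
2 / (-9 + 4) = -2 / 5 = -0.40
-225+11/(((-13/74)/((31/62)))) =-256.31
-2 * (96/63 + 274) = -11572/21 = -551.05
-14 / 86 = -7 / 43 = -0.16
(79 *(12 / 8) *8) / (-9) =-316 / 3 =-105.33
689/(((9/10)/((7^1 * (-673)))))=-32458790/9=-3606532.22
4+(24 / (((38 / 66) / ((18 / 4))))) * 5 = 17896 / 19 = 941.89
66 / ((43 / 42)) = 2772 / 43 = 64.47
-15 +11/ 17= -244/ 17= -14.35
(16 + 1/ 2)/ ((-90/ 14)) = -77/ 30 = -2.57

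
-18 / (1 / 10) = -180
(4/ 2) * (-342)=-684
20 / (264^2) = 5 / 17424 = 0.00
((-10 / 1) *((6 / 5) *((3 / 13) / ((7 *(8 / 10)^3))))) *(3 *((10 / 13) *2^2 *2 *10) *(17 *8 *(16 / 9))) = -40800000 / 1183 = -34488.59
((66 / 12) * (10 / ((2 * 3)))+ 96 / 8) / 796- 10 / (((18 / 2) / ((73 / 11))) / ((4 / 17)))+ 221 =219.29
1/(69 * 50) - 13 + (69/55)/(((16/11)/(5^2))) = 236333/27600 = 8.56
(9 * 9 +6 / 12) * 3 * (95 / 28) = 46455 / 56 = 829.55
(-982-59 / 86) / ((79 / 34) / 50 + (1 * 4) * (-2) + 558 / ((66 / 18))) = -6.81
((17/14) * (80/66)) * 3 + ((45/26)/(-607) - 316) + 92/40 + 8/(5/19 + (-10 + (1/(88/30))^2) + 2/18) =-2966157356158782/9564284064335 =-310.13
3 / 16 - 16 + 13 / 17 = -15.05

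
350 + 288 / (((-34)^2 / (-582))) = 59246 / 289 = 205.00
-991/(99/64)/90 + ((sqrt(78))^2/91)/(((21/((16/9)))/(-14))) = -253664/31185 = -8.13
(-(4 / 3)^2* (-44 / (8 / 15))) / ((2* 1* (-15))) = -44 / 9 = -4.89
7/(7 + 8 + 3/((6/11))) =14/41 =0.34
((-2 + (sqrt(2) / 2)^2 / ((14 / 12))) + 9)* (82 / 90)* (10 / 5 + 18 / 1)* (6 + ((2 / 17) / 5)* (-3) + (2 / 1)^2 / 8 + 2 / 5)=550056 / 595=924.46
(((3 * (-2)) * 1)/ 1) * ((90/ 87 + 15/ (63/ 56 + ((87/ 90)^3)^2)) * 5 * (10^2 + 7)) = -1154198673312300/ 41033501309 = -28128.20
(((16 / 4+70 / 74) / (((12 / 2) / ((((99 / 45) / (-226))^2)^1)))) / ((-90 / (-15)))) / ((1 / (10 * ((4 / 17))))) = 7381 / 240951030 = 0.00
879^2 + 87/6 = 1545311/2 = 772655.50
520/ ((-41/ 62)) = -32240/ 41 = -786.34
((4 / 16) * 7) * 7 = 49 / 4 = 12.25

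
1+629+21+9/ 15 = 3258/ 5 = 651.60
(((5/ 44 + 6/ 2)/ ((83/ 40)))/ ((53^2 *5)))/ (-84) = -137/ 107713914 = -0.00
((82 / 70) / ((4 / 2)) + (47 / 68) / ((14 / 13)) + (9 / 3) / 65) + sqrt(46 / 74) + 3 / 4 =sqrt(851) / 37 + 25045 / 12376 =2.81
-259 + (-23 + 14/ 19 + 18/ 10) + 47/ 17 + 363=139377/ 1615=86.30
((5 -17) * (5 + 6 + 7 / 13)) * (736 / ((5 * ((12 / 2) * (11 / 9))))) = -397440 / 143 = -2779.30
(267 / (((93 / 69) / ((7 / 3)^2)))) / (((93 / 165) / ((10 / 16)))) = 27583325 / 23064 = 1195.95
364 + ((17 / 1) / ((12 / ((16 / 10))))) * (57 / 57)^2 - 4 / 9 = 365.82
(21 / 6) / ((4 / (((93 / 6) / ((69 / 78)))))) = 2821 / 184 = 15.33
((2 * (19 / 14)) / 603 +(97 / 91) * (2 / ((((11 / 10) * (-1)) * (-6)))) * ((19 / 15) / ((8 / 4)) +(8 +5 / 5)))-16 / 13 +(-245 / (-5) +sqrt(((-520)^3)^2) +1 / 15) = 20207486042576 / 143715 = 140608050.95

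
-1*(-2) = 2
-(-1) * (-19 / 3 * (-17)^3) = 93347 / 3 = 31115.67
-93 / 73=-1.27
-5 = -5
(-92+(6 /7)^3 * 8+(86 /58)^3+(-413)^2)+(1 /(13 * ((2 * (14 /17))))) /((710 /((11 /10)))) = 526546510468098807 /3088515648400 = 170485.30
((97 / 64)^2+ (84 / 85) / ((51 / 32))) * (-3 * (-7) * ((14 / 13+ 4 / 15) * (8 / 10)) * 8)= 15832941257 / 30056000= 526.78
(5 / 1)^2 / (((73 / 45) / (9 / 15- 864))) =-971325 / 73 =-13305.82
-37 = -37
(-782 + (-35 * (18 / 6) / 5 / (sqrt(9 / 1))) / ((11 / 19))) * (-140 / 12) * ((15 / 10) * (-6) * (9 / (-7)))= 1179225 / 11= 107202.27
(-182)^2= 33124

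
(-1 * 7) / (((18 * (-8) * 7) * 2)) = 1 / 288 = 0.00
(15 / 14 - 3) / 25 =-27 / 350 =-0.08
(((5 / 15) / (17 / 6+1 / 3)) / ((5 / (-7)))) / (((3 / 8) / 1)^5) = -458752 / 23085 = -19.87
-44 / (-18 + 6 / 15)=5 / 2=2.50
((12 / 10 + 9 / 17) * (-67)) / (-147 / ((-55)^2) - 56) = 2.07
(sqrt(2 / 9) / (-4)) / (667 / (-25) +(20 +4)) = 25 * sqrt(2) / 804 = 0.04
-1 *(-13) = 13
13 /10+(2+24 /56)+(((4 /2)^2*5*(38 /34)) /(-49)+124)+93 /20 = 2197827 /16660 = 131.92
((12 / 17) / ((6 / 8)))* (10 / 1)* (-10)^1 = -1600 / 17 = -94.12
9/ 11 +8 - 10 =-13/ 11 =-1.18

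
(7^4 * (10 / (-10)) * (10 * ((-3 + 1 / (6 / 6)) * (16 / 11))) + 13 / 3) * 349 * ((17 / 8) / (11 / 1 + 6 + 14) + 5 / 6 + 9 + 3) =7722212610253 / 24552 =314524788.62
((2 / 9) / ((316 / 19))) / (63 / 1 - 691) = -19 / 893016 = -0.00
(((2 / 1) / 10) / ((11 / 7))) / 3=7 / 165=0.04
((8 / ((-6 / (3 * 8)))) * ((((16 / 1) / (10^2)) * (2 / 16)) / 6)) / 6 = -4 / 225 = -0.02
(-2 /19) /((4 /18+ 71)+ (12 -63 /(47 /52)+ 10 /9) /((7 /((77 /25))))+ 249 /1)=-10575 /29668804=-0.00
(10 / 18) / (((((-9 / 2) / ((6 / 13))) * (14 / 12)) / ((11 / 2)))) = -220 / 819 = -0.27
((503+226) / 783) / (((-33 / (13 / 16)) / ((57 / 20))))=-6669 / 102080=-0.07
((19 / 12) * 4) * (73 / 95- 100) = -9427 / 15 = -628.47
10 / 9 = 1.11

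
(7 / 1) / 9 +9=9.78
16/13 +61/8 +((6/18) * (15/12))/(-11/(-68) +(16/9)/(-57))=1141359/94744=12.05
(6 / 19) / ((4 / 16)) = 1.26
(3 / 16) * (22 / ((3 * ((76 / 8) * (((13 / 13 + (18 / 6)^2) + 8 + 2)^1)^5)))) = 0.00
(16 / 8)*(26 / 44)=13 / 11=1.18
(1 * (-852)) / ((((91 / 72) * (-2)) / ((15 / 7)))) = 460080 / 637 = 722.26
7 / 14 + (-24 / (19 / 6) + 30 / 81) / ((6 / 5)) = -16951 / 3078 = -5.51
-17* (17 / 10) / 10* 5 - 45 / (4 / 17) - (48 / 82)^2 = -3463577 / 16810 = -206.04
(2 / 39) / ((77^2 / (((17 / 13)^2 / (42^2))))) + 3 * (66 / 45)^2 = 5560648644769 / 861670759950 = 6.45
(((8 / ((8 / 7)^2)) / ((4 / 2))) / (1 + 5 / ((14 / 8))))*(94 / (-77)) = -2303 / 2376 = -0.97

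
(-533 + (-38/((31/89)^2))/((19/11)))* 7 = -5000.34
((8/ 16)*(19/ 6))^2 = 361/ 144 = 2.51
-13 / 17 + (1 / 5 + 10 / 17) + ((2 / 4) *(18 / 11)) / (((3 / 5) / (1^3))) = 1297 / 935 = 1.39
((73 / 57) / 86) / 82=73 / 401964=0.00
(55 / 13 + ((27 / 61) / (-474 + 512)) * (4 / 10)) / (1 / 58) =18506408 / 75335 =245.65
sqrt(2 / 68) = 0.17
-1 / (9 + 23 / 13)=-13 / 140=-0.09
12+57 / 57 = 13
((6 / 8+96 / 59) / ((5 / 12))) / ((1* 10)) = 1683 / 2950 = 0.57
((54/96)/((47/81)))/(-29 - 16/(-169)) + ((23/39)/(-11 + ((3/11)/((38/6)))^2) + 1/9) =0.02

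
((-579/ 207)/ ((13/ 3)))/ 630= -193/ 188370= -0.00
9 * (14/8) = 63/4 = 15.75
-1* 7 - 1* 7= -14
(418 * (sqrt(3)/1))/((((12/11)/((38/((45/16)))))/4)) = 2795584 * sqrt(3)/135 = 35867.36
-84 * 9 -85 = -841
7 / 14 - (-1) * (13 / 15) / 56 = 433 / 840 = 0.52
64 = 64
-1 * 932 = -932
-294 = -294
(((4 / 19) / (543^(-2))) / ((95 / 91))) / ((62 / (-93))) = -160987554 / 1805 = -89189.78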